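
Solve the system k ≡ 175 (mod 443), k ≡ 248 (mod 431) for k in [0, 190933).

443⁻¹ mod 431: 443×36 ≡ 1 (mod 431), so 443⁻¹ ≡ 36.
k = 175 + 443×((248 − 175)×36 mod 431) = 175 + 443×42 = 18781.
Check: 18781 mod 443 = 175, 18781 mod 431 = 248. ✓

18781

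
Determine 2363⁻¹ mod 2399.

733

Apply the Euclidean algorithm and back-substitute:
2399 = 1·2363 + 36
2363 = 65·36 + 23
36 = 1·23 + 13
23 = 1·13 + 10
13 = 1·10 + 3
10 = 3·3 + 1
3 = 3·1 + 0
gcd(2363, 2399) = 1, so the inverse exists.
Back-substitute for 1:
1 = 1·10 − 3·3
  = −3·13 + 4·10
  = 4·23 − 7·13
  = −7·36 + 11·23
  = 11·2363 − 722·36
  = −722·2399 + 733·2363
So 2363⁻¹ ≡ 733 (mod 2399).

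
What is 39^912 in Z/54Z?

27

Using repeated squaring:
912 in binary is 1110010000, i.e. 912 = 512 + 256 + 128 + 16.
39^1 ≡ 39 (mod 54)
39^2 ≡ 39^2 = 1521 ≡ 9 (mod 54)
39^4 ≡ 9^2 = 81 ≡ 27 (mod 54)
39^8 ≡ 27^2 = 729 ≡ 27 (mod 54)
39^16 ≡ 27^2 = 729 ≡ 27 (mod 54)
39^32 ≡ 27^2 = 729 ≡ 27 (mod 54)
39^64 ≡ 27^2 = 729 ≡ 27 (mod 54)
39^128 ≡ 27^2 = 729 ≡ 27 (mod 54)
39^256 ≡ 27^2 = 729 ≡ 27 (mod 54)
39^512 ≡ 27^2 = 729 ≡ 27 (mod 54)
39^912 = 39^512 · 39^256 · 39^128 · 39^16 ≡ 27 · 27 · 27 · 27 (mod 54).
Accumulate the product:
27 · 27 = 729 ≡ 27
27 · 27 = 729 ≡ 27
27 · 27 = 729 ≡ 27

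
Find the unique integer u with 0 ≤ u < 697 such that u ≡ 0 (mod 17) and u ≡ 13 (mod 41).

136

17⁻¹ mod 41: 17×29 ≡ 1 (mod 41), so 17⁻¹ ≡ 29.
u = 0 + 17×((13 − 0)×29 mod 41) = 0 + 17×8 = 136.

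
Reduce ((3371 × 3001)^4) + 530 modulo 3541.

1085

3371 × 3001 = 10116371 ≡ 3275 (mod 3541)
(3275)^4 ≡ 555 (mod 3541)
555 + 530 = 1085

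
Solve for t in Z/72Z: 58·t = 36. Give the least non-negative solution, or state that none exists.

18

gcd(58, 72) = 2, and 2 | 36, so solutions exist.
Divide through by 2: 29·t ≡ 18 (mod 36).
29⁻¹ ≡ 5 (mod 36).
t ≡ 5·18 ≡ 18 (mod 36).
The smallest non-negative solution is t = 18.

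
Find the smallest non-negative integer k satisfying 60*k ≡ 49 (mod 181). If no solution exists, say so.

34

gcd(60, 181) = 1, so a unique solution mod 181 exists.
60⁻¹ ≡ 178 (mod 181).
k ≡ 178*49 ≡ 34 (mod 181).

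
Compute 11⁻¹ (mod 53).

29

53 = 4×11 + 9
11 = 1×9 + 2
9 = 4×2 + 1
2 = 2×1 + 0
gcd(11, 53) = 1, so the inverse exists.
Back-substitute for 1:
1 = 1×9 − 4×2
  = −4×11 + 5×9
  = 5×53 − 24×11
So 11⁻¹ ≡ −24 ≡ 29 (mod 53).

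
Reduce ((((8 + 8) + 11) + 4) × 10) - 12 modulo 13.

8 + 8 = 16 ≡ 3 (mod 13)
3 + 11 = 14 ≡ 1 (mod 13)
1 + 4 = 5
5 × 10 = 50 ≡ 11 (mod 13)
11 - 12 = -1 ≡ 12 (mod 13)

12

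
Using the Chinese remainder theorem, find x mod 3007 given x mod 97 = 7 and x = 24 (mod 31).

97⁻¹ mod 31: 97*8 ≡ 1 (mod 31), so 97⁻¹ ≡ 8.
x = 7 + 97*((24 − 7)*8 mod 31) = 7 + 97*12 = 1171.
Check: 1171 mod 97 = 7, 1171 mod 31 = 24. ✓

1171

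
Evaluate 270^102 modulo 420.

102 in binary is 1100110, i.e. 102 = 64 + 32 + 4 + 2.
270^1 ≡ 270 (mod 420)
270^2 ≡ 270^2 = 72900 ≡ 240 (mod 420)
270^4 ≡ 240^2 = 57600 ≡ 60 (mod 420)
270^8 ≡ 60^2 = 3600 ≡ 240 (mod 420)
270^16 ≡ 240^2 = 57600 ≡ 60 (mod 420)
270^32 ≡ 60^2 = 3600 ≡ 240 (mod 420)
270^64 ≡ 240^2 = 57600 ≡ 60 (mod 420)
270^102 = 270^64 · 270^32 · 270^4 · 270^2 ≡ 60 · 240 · 60 · 240 (mod 420).
Accumulate the product:
60 · 240 = 14400 ≡ 120
120 · 60 = 7200 ≡ 60
60 · 240 = 14400 ≡ 120

120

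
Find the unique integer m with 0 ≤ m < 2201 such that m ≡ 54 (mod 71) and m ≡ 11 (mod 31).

693

71⁻¹ mod 31: 71*7 ≡ 1 (mod 31), so 71⁻¹ ≡ 7.
m = 54 + 71*((11 − 54)*7 mod 31) = 54 + 71*9 = 693.
Check: 693 mod 71 = 54, 693 mod 31 = 11. ✓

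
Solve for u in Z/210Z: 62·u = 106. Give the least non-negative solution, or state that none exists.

83

gcd(62, 210) = 2, and 2 | 106, so solutions exist.
Divide through by 2: 31·u mod 105 = 53.
31⁻¹ ≡ 61 (mod 105).
u ≡ 61·53 ≡ 83 (mod 105).
The smallest non-negative solution is u = 83.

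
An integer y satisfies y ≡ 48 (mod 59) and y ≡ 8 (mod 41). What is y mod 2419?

59⁻¹ mod 41: 59×16 ≡ 1 (mod 41), so 59⁻¹ ≡ 16.
y = 48 + 59×((8 − 48)×16 mod 41) = 48 + 59×16 = 992.

992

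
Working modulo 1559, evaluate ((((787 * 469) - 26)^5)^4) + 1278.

787 * 469 = 369103 ≡ 1179 (mod 1559)
1179 - 26 = 1153
(1153)^5 ≡ 1233 (mod 1559)
(1233)^4 ≡ 1100 (mod 1559)
1100 + 1278 = 2378 ≡ 819 (mod 1559)

819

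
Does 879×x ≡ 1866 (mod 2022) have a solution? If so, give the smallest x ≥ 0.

gcd(879, 2022) = 3, and 3 | 1866, so solutions exist.
Divide through by 3: 293×x mod 674 = 622.
293⁻¹ ≡ 651 (mod 674).
x ≡ 651×622 ≡ 522 (mod 674).
The smallest non-negative solution is x = 522.

522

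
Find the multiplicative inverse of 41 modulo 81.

Run the extended Euclidean algorithm:
81 = 1×41 + 40
41 = 1×40 + 1
40 = 40×1 + 0
gcd(41, 81) = 1, so the inverse exists.
Back-substitute for 1:
1 = 1×41 − 1×40
  = −1×81 + 2×41
So 41⁻¹ ≡ 2 (mod 81).

2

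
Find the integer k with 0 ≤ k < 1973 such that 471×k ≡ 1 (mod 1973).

Apply the Euclidean algorithm and back-substitute:
1973 = 4*471 + 89
471 = 5*89 + 26
89 = 3*26 + 11
26 = 2*11 + 4
11 = 2*4 + 3
4 = 1*3 + 1
3 = 3*1 + 0
gcd(471, 1973) = 1, so the inverse exists.
Back-substitute for 1:
1 = 1*4 − 1*3
  = −1*11 + 3*4
  = 3*26 − 7*11
  = −7*89 + 24*26
  = 24*471 − 127*89
  = −127*1973 + 532*471
So 471⁻¹ ≡ 532 (mod 1973).

532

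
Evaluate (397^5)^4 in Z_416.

81

(397)^5 ≡ 349 (mod 416)
(349)^4 ≡ 81 (mod 416)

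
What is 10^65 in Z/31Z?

25

By square-and-multiply:
10^1 ≡ 10 (mod 31)
10^2 ≡ 10^2 = 100 ≡ 7 (mod 31)
10^4 ≡ 7^2 = 49 ≡ 18 (mod 31)
10^8 ≡ 18^2 = 324 ≡ 14 (mod 31)
10^16 ≡ 14^2 = 196 ≡ 10 (mod 31)
10^32 ≡ 10^2 = 100 ≡ 7 (mod 31)
10^64 ≡ 7^2 = 49 ≡ 18 (mod 31)
10^65 = 10^64 * 10^1 ≡ 18 * 10 (mod 31).
18 * 10 = 180 ≡ 25 (mod 31).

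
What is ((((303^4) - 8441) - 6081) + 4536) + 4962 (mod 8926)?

3175

(303)^4 ≡ 8199 (mod 8926)
8199 - 8441 = -242 ≡ 8684 (mod 8926)
8684 - 6081 = 2603
2603 + 4536 = 7139
7139 + 4962 = 12101 ≡ 3175 (mod 8926)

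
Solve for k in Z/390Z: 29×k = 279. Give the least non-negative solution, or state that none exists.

171

gcd(29, 390) = 1, so a unique solution mod 390 exists.
29⁻¹ ≡ 269 (mod 390).
k ≡ 269×279 ≡ 171 (mod 390).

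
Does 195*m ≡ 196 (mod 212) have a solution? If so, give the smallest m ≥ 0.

gcd(195, 212) = 1, so a unique solution mod 212 exists.
195⁻¹ ≡ 187 (mod 212).
m ≡ 187*196 ≡ 188 (mod 212).

188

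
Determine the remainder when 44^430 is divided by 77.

By square-and-multiply:
44^1 ≡ 44 (mod 77)
44^2 ≡ 44^2 = 1936 ≡ 11 (mod 77)
44^4 ≡ 11^2 = 121 ≡ 44 (mod 77)
44^8 ≡ 44^2 = 1936 ≡ 11 (mod 77)
44^16 ≡ 11^2 = 121 ≡ 44 (mod 77)
44^32 ≡ 44^2 = 1936 ≡ 11 (mod 77)
44^64 ≡ 11^2 = 121 ≡ 44 (mod 77)
44^128 ≡ 44^2 = 1936 ≡ 11 (mod 77)
44^256 ≡ 11^2 = 121 ≡ 44 (mod 77)
44^430 = 44^256 · 44^128 · 44^32 · 44^8 · 44^4 · 44^2 ≡ 44 · 11 · 11 · 11 · 44 · 11 (mod 77).
Accumulate the product:
44 · 11 = 484 ≡ 22
22 · 11 = 242 ≡ 11
11 · 11 = 121 ≡ 44
44 · 44 = 1936 ≡ 11
11 · 11 = 121 ≡ 44

44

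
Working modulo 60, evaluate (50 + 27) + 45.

2

50 + 27 = 77 ≡ 17 (mod 60)
17 + 45 = 62 ≡ 2 (mod 60)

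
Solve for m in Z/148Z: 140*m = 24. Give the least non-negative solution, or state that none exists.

gcd(140, 148) = 4, and 4 | 24, so solutions exist.
Divide through by 4: 35*m mod 37 = 6.
35⁻¹ ≡ 18 (mod 37).
m ≡ 18*6 ≡ 34 (mod 37).
The smallest non-negative solution is m = 34.

34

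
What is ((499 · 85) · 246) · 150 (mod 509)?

89

499 · 85 = 42415 ≡ 168 (mod 509)
168 · 246 = 41328 ≡ 99 (mod 509)
99 · 150 = 14850 ≡ 89 (mod 509)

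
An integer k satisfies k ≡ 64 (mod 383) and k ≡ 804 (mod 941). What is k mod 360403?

316039

383⁻¹ mod 941: 383·656 ≡ 1 (mod 941), so 383⁻¹ ≡ 656.
k = 64 + 383·((804 − 64)·656 mod 941) = 64 + 383·825 = 316039.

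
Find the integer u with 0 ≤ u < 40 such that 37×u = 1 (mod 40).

Run the extended Euclidean algorithm:
40 = 1·37 + 3
37 = 12·3 + 1
3 = 3·1 + 0
gcd(37, 40) = 1, so the inverse exists.
Back-substitute for 1:
1 = 1·37 − 12·3
  = −12·40 + 13·37
So 37⁻¹ ≡ 13 (mod 40).

13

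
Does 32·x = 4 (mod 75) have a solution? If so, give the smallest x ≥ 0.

gcd(32, 75) = 1, so a unique solution mod 75 exists.
32⁻¹ ≡ 68 (mod 75).
x ≡ 68·4 ≡ 47 (mod 75).

47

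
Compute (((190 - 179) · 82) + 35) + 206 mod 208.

103

190 - 179 = 11
11 · 82 = 902 ≡ 70 (mod 208)
70 + 35 = 105
105 + 206 = 311 ≡ 103 (mod 208)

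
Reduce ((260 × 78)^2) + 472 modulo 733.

260 × 78 = 20280 ≡ 489 (mod 733)
(489)^2 ≡ 163 (mod 733)
163 + 472 = 635

635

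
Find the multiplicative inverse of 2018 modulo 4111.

Run the extended Euclidean algorithm:
4111 = 2*2018 + 75
2018 = 26*75 + 68
75 = 1*68 + 7
68 = 9*7 + 5
7 = 1*5 + 2
5 = 2*2 + 1
2 = 2*1 + 0
gcd(2018, 4111) = 1, so the inverse exists.
Back-substitute for 1:
1 = 1*5 − 2*2
  = −2*7 + 3*5
  = 3*68 − 29*7
  = −29*75 + 32*68
  = 32*2018 − 861*75
  = −861*4111 + 1754*2018
So 2018⁻¹ ≡ 1754 (mod 4111).

1754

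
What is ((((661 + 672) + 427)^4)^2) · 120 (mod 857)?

661 + 672 = 1333 ≡ 476 (mod 857)
476 + 427 = 903 ≡ 46 (mod 857)
(46)^4 ≡ 488 (mod 857)
(488)^2 ≡ 755 (mod 857)
755 · 120 = 90600 ≡ 615 (mod 857)

615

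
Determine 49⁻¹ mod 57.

Run the extended Euclidean algorithm:
57 = 1·49 + 8
49 = 6·8 + 1
8 = 8·1 + 0
gcd(49, 57) = 1, so the inverse exists.
Back-substitute for 1:
1 = 1·49 − 6·8
  = −6·57 + 7·49
So 49⁻¹ ≡ 7 (mod 57).

7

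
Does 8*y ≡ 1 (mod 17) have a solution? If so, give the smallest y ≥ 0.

gcd(8, 17) = 1, so a unique solution mod 17 exists.
8⁻¹ ≡ 15 (mod 17).
y ≡ 15*1 ≡ 15 (mod 17).

15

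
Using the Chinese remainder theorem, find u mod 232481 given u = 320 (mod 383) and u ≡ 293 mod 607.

383⁻¹ mod 607: 383*84 ≡ 1 (mod 607), so 383⁻¹ ≡ 84.
u = 320 + 383*((293 − 320)*84 mod 607) = 320 + 383*160 = 61600.

61600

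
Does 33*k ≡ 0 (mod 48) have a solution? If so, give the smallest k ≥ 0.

gcd(33, 48) = 3, and 3 | 0, so solutions exist.
Divide through by 3: 11*k = 0 (mod 16).
11⁻¹ ≡ 3 (mod 16).
k ≡ 3*0 ≡ 0 (mod 16).
The smallest non-negative solution is k = 0.

0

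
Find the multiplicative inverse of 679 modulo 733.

Apply the Euclidean algorithm and back-substitute:
733 = 1*679 + 54
679 = 12*54 + 31
54 = 1*31 + 23
31 = 1*23 + 8
23 = 2*8 + 7
8 = 1*7 + 1
7 = 7*1 + 0
gcd(679, 733) = 1, so the inverse exists.
Back-substitute for 1:
1 = 1*8 − 1*7
  = −1*23 + 3*8
  = 3*31 − 4*23
  = −4*54 + 7*31
  = 7*679 − 88*54
  = −88*733 + 95*679
So 679⁻¹ ≡ 95 (mod 733).

95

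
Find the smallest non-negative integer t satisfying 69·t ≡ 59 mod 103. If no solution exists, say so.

74

gcd(69, 103) = 1, so a unique solution mod 103 exists.
69⁻¹ ≡ 3 (mod 103).
t ≡ 3·59 ≡ 74 (mod 103).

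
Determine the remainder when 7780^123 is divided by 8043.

6397

123 in binary is 1111011, i.e. 123 = 64 + 32 + 16 + 8 + 2 + 1.
7780^1 ≡ 7780 (mod 8043)
7780^2 ≡ 7780^2 = 60528400 ≡ 4825 (mod 8043)
7780^4 ≡ 4825^2 = 23280625 ≡ 4183 (mod 8043)
7780^8 ≡ 4183^2 = 17497489 ≡ 3964 (mod 8043)
7780^16 ≡ 3964^2 = 15713296 ≡ 5317 (mod 8043)
7780^32 ≡ 5317^2 = 28270489 ≡ 7387 (mod 8043)
7780^64 ≡ 7387^2 = 54567769 ≡ 4057 (mod 8043)
7780^123 = 7780^64 × 7780^32 × 7780^16 × 7780^8 × 7780^2 × 7780^1 ≡ 4057 × 7387 × 5317 × 3964 × 4825 × 7780 (mod 8043).
Accumulate the product:
4057 × 7387 = 29969059 ≡ 841
841 × 5317 = 4471597 ≡ 7732
7732 × 3964 = 30649648 ≡ 5818
5818 × 4825 = 28071850 ≡ 1780
1780 × 7780 = 13848400 ≡ 6397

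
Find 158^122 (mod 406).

By square-and-multiply:
122 in binary is 1111010, i.e. 122 = 64 + 32 + 16 + 8 + 2.
158^1 ≡ 158 (mod 406)
158^2 ≡ 158^2 = 24964 ≡ 198 (mod 406)
158^4 ≡ 198^2 = 39204 ≡ 228 (mod 406)
158^8 ≡ 228^2 = 51984 ≡ 16 (mod 406)
158^16 ≡ 16^2 = 256 (mod 406)
158^32 ≡ 256^2 = 65536 ≡ 170 (mod 406)
158^64 ≡ 170^2 = 28900 ≡ 74 (mod 406)
158^122 = 158^64 × 158^32 × 158^16 × 158^8 × 158^2 ≡ 74 × 170 × 256 × 16 × 198 (mod 406).
Accumulate the product:
74 × 170 = 12580 ≡ 400
400 × 256 = 102400 ≡ 88
88 × 16 = 1408 ≡ 190
190 × 198 = 37620 ≡ 268

268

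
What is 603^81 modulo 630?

603

By square-and-multiply:
81 in binary is 1010001, i.e. 81 = 64 + 16 + 1.
603^1 ≡ 603 (mod 630)
603^2 ≡ 603^2 = 363609 ≡ 99 (mod 630)
603^4 ≡ 99^2 = 9801 ≡ 351 (mod 630)
603^8 ≡ 351^2 = 123201 ≡ 351 (mod 630)
603^16 ≡ 351^2 = 123201 ≡ 351 (mod 630)
603^32 ≡ 351^2 = 123201 ≡ 351 (mod 630)
603^64 ≡ 351^2 = 123201 ≡ 351 (mod 630)
603^81 = 603^64 · 603^16 · 603^1 ≡ 351 · 351 · 603 (mod 630).
Accumulate the product:
351 · 351 = 123201 ≡ 351
351 · 603 = 211653 ≡ 603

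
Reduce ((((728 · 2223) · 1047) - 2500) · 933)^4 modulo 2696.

728 · 2223 = 1618344 ≡ 744 (mod 2696)
744 · 1047 = 778968 ≡ 2520 (mod 2696)
2520 - 2500 = 20
20 · 933 = 18660 ≡ 2484 (mod 2696)
(2484)^4 ≡ 1312 (mod 2696)

1312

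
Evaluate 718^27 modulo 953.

818

Using repeated squaring:
27 in binary is 11011, i.e. 27 = 16 + 8 + 2 + 1.
718^1 ≡ 718 (mod 953)
718^2 ≡ 718^2 = 515524 ≡ 904 (mod 953)
718^4 ≡ 904^2 = 817216 ≡ 495 (mod 953)
718^8 ≡ 495^2 = 245025 ≡ 104 (mod 953)
718^16 ≡ 104^2 = 10816 ≡ 333 (mod 953)
718^27 = 718^16 * 718^8 * 718^2 * 718^1 ≡ 333 * 104 * 904 * 718 (mod 953).
Accumulate the product:
333 * 104 = 34632 ≡ 324
324 * 904 = 292896 ≡ 325
325 * 718 = 233350 ≡ 818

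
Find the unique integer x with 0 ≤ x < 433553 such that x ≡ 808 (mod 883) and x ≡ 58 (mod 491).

178291

883⁻¹ mod 491: 883*367 ≡ 1 (mod 491), so 883⁻¹ ≡ 367.
x = 808 + 883*((58 − 808)*367 mod 491) = 808 + 883*201 = 178291.
Check: 178291 mod 883 = 808, 178291 mod 491 = 58. ✓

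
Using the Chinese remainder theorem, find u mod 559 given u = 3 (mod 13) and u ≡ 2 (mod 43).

432

13⁻¹ mod 43: 13×10 ≡ 1 (mod 43), so 13⁻¹ ≡ 10.
u = 3 + 13×((2 − 3)×10 mod 43) = 3 + 13×33 = 432.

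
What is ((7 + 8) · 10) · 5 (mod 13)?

9

7 + 8 = 15 ≡ 2 (mod 13)
2 · 10 = 20 ≡ 7 (mod 13)
7 · 5 = 35 ≡ 9 (mod 13)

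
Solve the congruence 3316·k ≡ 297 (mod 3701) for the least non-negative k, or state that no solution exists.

3383

gcd(3316, 3701) = 1, so a unique solution mod 3701 exists.
3316⁻¹ ≡ 298 (mod 3701).
k ≡ 298·297 ≡ 3383 (mod 3701).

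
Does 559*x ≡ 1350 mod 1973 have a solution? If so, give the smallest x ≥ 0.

gcd(559, 1973) = 1, so a unique solution mod 1973 exists.
559⁻¹ ≡ 1913 (mod 1973).
x ≡ 1913*1350 ≡ 1866 (mod 1973).

1866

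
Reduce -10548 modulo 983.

265

-10548 = -11*983 + 265, so -10548 ≡ 265 (mod 983).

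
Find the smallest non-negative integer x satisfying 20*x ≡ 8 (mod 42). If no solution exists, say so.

gcd(20, 42) = 2, and 2 | 8, so solutions exist.
Divide through by 2: 10*x ≡ 4 mod 21.
10⁻¹ ≡ 19 (mod 21).
x ≡ 19*4 ≡ 13 (mod 21).
The smallest non-negative solution is x = 13.

13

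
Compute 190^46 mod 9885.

Using repeated squaring:
46 in binary is 101110, i.e. 46 = 32 + 8 + 4 + 2.
190^1 ≡ 190 (mod 9885)
190^2 ≡ 190^2 = 36100 ≡ 6445 (mod 9885)
190^4 ≡ 6445^2 = 41538025 ≡ 1255 (mod 9885)
190^8 ≡ 1255^2 = 1575025 ≡ 3310 (mod 9885)
190^16 ≡ 3310^2 = 10956100 ≡ 3520 (mod 9885)
190^32 ≡ 3520^2 = 12390400 ≡ 4495 (mod 9885)
190^46 = 190^32 × 190^8 × 190^4 × 190^2 ≡ 4495 × 3310 × 1255 × 6445 (mod 9885).
Accumulate the product:
4495 × 3310 = 14878450 ≡ 1525
1525 × 1255 = 1913875 ≡ 6070
6070 × 6445 = 39121150 ≡ 6205

6205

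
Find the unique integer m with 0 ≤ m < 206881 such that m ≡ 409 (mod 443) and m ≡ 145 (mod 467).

443⁻¹ mod 467: 443×214 ≡ 1 (mod 467), so 443⁻¹ ≡ 214.
m = 409 + 443×((145 − 409)×214 mod 467) = 409 + 443×11 = 5282.

5282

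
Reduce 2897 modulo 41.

2897 = 70·41 + 27, so 2897 ≡ 27 (mod 41).

27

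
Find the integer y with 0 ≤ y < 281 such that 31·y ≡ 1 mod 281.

Apply the Euclidean algorithm and back-substitute:
281 = 9×31 + 2
31 = 15×2 + 1
2 = 2×1 + 0
gcd(31, 281) = 1, so the inverse exists.
Back-substitute for 1:
1 = 1×31 − 15×2
  = −15×281 + 136×31
So 31⁻¹ ≡ 136 (mod 281).

136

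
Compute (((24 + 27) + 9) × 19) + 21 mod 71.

25

24 + 27 = 51
51 + 9 = 60
60 × 19 = 1140 ≡ 4 (mod 71)
4 + 21 = 25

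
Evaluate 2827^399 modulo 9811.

295

2827^1 ≡ 2827 (mod 9811)
2827^2 ≡ 2827^2 = 7991929 ≡ 5775 (mod 9811)
2827^4 ≡ 5775^2 = 33350625 ≡ 3036 (mod 9811)
2827^8 ≡ 3036^2 = 9217296 ≡ 4767 (mod 9811)
2827^16 ≡ 4767^2 = 22724289 ≡ 2013 (mod 9811)
2827^32 ≡ 2013^2 = 4052169 ≡ 226 (mod 9811)
2827^64 ≡ 226^2 = 51076 ≡ 2021 (mod 9811)
2827^128 ≡ 2021^2 = 4084441 ≡ 3065 (mod 9811)
2827^256 ≡ 3065^2 = 9394225 ≡ 5098 (mod 9811)
2827^399 = 2827^256 · 2827^128 · 2827^8 · 2827^4 · 2827^2 · 2827^1 ≡ 5098 · 3065 · 4767 · 3036 · 5775 · 2827 (mod 9811).
Accumulate the product:
5098 · 3065 = 15625370 ≡ 6258
6258 · 4767 = 29831886 ≡ 6446
6446 · 3036 = 19570056 ≡ 6922
6922 · 5775 = 39974550 ≡ 4536
4536 · 2827 = 12823272 ≡ 295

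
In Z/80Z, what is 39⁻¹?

80 = 2·39 + 2
39 = 19·2 + 1
2 = 2·1 + 0
gcd(39, 80) = 1, so the inverse exists.
Back-substitute for 1:
1 = 1·39 − 19·2
  = −19·80 + 39·39
So 39⁻¹ ≡ 39 (mod 80).

39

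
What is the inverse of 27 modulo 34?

Run the extended Euclidean algorithm:
34 = 1*27 + 7
27 = 3*7 + 6
7 = 1*6 + 1
6 = 6*1 + 0
gcd(27, 34) = 1, so the inverse exists.
Back-substitute for 1:
1 = 1*7 − 1*6
  = −1*27 + 4*7
  = 4*34 − 5*27
So 27⁻¹ ≡ −5 ≡ 29 (mod 34).

29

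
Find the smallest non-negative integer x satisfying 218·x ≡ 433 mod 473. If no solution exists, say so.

130

gcd(218, 473) = 1, so a unique solution mod 473 exists.
218⁻¹ ≡ 115 (mod 473).
x ≡ 115·433 ≡ 130 (mod 473).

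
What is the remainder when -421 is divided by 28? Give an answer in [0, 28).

27

-421 = -16×28 + 27, so -421 ≡ 27 (mod 28).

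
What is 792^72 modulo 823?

Compute successive squares:
72 in binary is 1001000, i.e. 72 = 64 + 8.
792^1 ≡ 792 (mod 823)
792^2 ≡ 792^2 = 627264 ≡ 138 (mod 823)
792^4 ≡ 138^2 = 19044 ≡ 115 (mod 823)
792^8 ≡ 115^2 = 13225 ≡ 57 (mod 823)
792^16 ≡ 57^2 = 3249 ≡ 780 (mod 823)
792^32 ≡ 780^2 = 608400 ≡ 203 (mod 823)
792^64 ≡ 203^2 = 41209 ≡ 59 (mod 823)
792^72 = 792^64 * 792^8 ≡ 59 * 57 (mod 823).
59 * 57 = 3363 ≡ 71 (mod 823).

71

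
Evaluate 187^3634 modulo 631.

By square-and-multiply:
3634 in binary is 111000110010, i.e. 3634 = 2048 + 1024 + 512 + 32 + 16 + 2.
187^1 ≡ 187 (mod 631)
187^2 ≡ 187^2 = 34969 ≡ 264 (mod 631)
187^4 ≡ 264^2 = 69696 ≡ 286 (mod 631)
187^8 ≡ 286^2 = 81796 ≡ 397 (mod 631)
187^16 ≡ 397^2 = 157609 ≡ 490 (mod 631)
187^32 ≡ 490^2 = 240100 ≡ 320 (mod 631)
187^64 ≡ 320^2 = 102400 ≡ 178 (mod 631)
187^128 ≡ 178^2 = 31684 ≡ 134 (mod 631)
187^256 ≡ 134^2 = 17956 ≡ 288 (mod 631)
187^512 ≡ 288^2 = 82944 ≡ 283 (mod 631)
187^1024 ≡ 283^2 = 80089 ≡ 583 (mod 631)
187^2048 ≡ 583^2 = 339889 ≡ 411 (mod 631)
187^3634 = 187^2048 × 187^1024 × 187^512 × 187^32 × 187^16 × 187^2 ≡ 411 × 583 × 283 × 320 × 490 × 264 (mod 631).
Accumulate the product:
411 × 583 = 239613 ≡ 464
464 × 283 = 131312 ≡ 64
64 × 320 = 20480 ≡ 288
288 × 490 = 141120 ≡ 407
407 × 264 = 107448 ≡ 178

178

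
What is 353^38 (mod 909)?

247

353^1 ≡ 353 (mod 909)
353^2 ≡ 353^2 = 124609 ≡ 76 (mod 909)
353^4 ≡ 76^2 = 5776 ≡ 322 (mod 909)
353^8 ≡ 322^2 = 103684 ≡ 58 (mod 909)
353^16 ≡ 58^2 = 3364 ≡ 637 (mod 909)
353^32 ≡ 637^2 = 405769 ≡ 355 (mod 909)
353^38 = 353^32 × 353^4 × 353^2 ≡ 355 × 322 × 76 (mod 909).
Accumulate the product:
355 × 322 = 114310 ≡ 685
685 × 76 = 52060 ≡ 247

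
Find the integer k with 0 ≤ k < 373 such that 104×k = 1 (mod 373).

373 = 3×104 + 61
104 = 1×61 + 43
61 = 1×43 + 18
43 = 2×18 + 7
18 = 2×7 + 4
7 = 1×4 + 3
4 = 1×3 + 1
3 = 3×1 + 0
gcd(104, 373) = 1, so the inverse exists.
Back-substitute for 1:
1 = 1×4 − 1×3
  = −1×7 + 2×4
  = 2×18 − 5×7
  = −5×43 + 12×18
  = 12×61 − 17×43
  = −17×104 + 29×61
  = 29×373 − 104×104
So 104⁻¹ ≡ −104 ≡ 269 (mod 373).

269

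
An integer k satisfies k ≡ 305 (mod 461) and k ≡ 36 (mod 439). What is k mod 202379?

151052

461⁻¹ mod 439: 461*20 ≡ 1 (mod 439), so 461⁻¹ ≡ 20.
k = 305 + 461*((36 − 305)*20 mod 439) = 305 + 461*327 = 151052.
Check: 151052 mod 461 = 305, 151052 mod 439 = 36. ✓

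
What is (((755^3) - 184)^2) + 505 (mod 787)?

678

(755)^3 ≡ 286 (mod 787)
286 - 184 = 102
(102)^2 ≡ 173 (mod 787)
173 + 505 = 678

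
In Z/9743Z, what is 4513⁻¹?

By the extended Euclidean algorithm:
9743 = 2·4513 + 717
4513 = 6·717 + 211
717 = 3·211 + 84
211 = 2·84 + 43
84 = 1·43 + 41
43 = 1·41 + 2
41 = 20·2 + 1
2 = 2·1 + 0
gcd(4513, 9743) = 1, so the inverse exists.
Bézout: 1 = 2203·9743 − 4756·4513.
So 4513⁻¹ ≡ −4756 ≡ 4987 (mod 9743).

4987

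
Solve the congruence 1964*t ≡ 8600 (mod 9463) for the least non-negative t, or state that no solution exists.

7887

gcd(1964, 9463) = 1, so a unique solution mod 9463 exists.
1964⁻¹ ≡ 9410 (mod 9463).
t ≡ 9410*8600 ≡ 7887 (mod 9463).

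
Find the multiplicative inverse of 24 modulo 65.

65 = 2*24 + 17
24 = 1*17 + 7
17 = 2*7 + 3
7 = 2*3 + 1
3 = 3*1 + 0
gcd(24, 65) = 1, so the inverse exists.
Back-substitute for 1:
1 = 1*7 − 2*3
  = −2*17 + 5*7
  = 5*24 − 7*17
  = −7*65 + 19*24
So 24⁻¹ ≡ 19 (mod 65).

19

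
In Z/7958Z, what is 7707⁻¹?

Apply the Euclidean algorithm and back-substitute:
7958 = 1×7707 + 251
7707 = 30×251 + 177
251 = 1×177 + 74
177 = 2×74 + 29
74 = 2×29 + 16
29 = 1×16 + 13
16 = 1×13 + 3
13 = 4×3 + 1
3 = 3×1 + 0
gcd(7707, 7958) = 1, so the inverse exists.
Bézout: 1 = −2395×7958 + 2473×7707.
So 7707⁻¹ ≡ 2473 (mod 7958).

2473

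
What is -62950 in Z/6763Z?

-62950 = -10*6763 + 4680, so -62950 ≡ 4680 (mod 6763).

4680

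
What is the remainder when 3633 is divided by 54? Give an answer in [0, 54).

3633 = 67×54 + 15, so 3633 ≡ 15 (mod 54).

15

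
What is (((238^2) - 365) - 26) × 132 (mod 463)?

265

(238)^2 ≡ 158 (mod 463)
158 - 365 = -207 ≡ 256 (mod 463)
256 - 26 = 230
230 × 132 = 30360 ≡ 265 (mod 463)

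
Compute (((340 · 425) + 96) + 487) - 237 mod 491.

1

340 · 425 = 144500 ≡ 146 (mod 491)
146 + 96 = 242
242 + 487 = 729 ≡ 238 (mod 491)
238 - 237 = 1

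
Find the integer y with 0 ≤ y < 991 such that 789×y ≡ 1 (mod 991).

417

991 = 1×789 + 202
789 = 3×202 + 183
202 = 1×183 + 19
183 = 9×19 + 12
19 = 1×12 + 7
12 = 1×7 + 5
7 = 1×5 + 2
5 = 2×2 + 1
2 = 2×1 + 0
gcd(789, 991) = 1, so the inverse exists.
Bézout: 1 = −332×991 + 417×789.
So 789⁻¹ ≡ 417 (mod 991).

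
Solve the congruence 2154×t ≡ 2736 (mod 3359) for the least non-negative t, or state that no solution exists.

gcd(2154, 3359) = 1, so a unique solution mod 3359 exists.
2154⁻¹ ≡ 2060 (mod 3359).
t ≡ 2060×2736 ≡ 3117 (mod 3359).

3117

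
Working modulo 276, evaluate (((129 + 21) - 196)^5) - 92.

129 + 21 = 150
150 - 196 = -46 ≡ 230 (mod 276)
(230)^5 ≡ 92 (mod 276)
92 - 92 = 0

0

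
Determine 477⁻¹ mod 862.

Apply the Euclidean algorithm and back-substitute:
862 = 1×477 + 385
477 = 1×385 + 92
385 = 4×92 + 17
92 = 5×17 + 7
17 = 2×7 + 3
7 = 2×3 + 1
3 = 3×1 + 0
gcd(477, 862) = 1, so the inverse exists.
Back-substitute for 1:
1 = 1×7 − 2×3
  = −2×17 + 5×7
  = 5×92 − 27×17
  = −27×385 + 113×92
  = 113×477 − 140×385
  = −140×862 + 253×477
So 477⁻¹ ≡ 253 (mod 862).

253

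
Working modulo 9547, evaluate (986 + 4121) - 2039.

986 + 4121 = 5107
5107 - 2039 = 3068

3068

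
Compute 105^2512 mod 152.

9

By square-and-multiply:
2512 in binary is 100111010000, i.e. 2512 = 2048 + 256 + 128 + 64 + 16.
105^1 ≡ 105 (mod 152)
105^2 ≡ 105^2 = 11025 ≡ 81 (mod 152)
105^4 ≡ 81^2 = 6561 ≡ 25 (mod 152)
105^8 ≡ 25^2 = 625 ≡ 17 (mod 152)
105^16 ≡ 17^2 = 289 ≡ 137 (mod 152)
105^32 ≡ 137^2 = 18769 ≡ 73 (mod 152)
105^64 ≡ 73^2 = 5329 ≡ 9 (mod 152)
105^128 ≡ 9^2 = 81 (mod 152)
105^256 ≡ 81^2 = 6561 ≡ 25 (mod 152)
105^512 ≡ 25^2 = 625 ≡ 17 (mod 152)
105^1024 ≡ 17^2 = 289 ≡ 137 (mod 152)
105^2048 ≡ 137^2 = 18769 ≡ 73 (mod 152)
105^2512 = 105^2048 * 105^256 * 105^128 * 105^64 * 105^16 ≡ 73 * 25 * 81 * 9 * 137 (mod 152).
Accumulate the product:
73 * 25 = 1825 ≡ 1
1 * 81 = 81
81 * 9 = 729 ≡ 121
121 * 137 = 16577 ≡ 9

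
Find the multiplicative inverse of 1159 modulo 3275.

989

Apply the Euclidean algorithm and back-substitute:
3275 = 2×1159 + 957
1159 = 1×957 + 202
957 = 4×202 + 149
202 = 1×149 + 53
149 = 2×53 + 43
53 = 1×43 + 10
43 = 4×10 + 3
10 = 3×3 + 1
3 = 3×1 + 0
gcd(1159, 3275) = 1, so the inverse exists.
Bézout: 1 = −350×3275 + 989×1159.
So 1159⁻¹ ≡ 989 (mod 3275).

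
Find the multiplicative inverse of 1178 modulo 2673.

683

Apply the Euclidean algorithm and back-substitute:
2673 = 2*1178 + 317
1178 = 3*317 + 227
317 = 1*227 + 90
227 = 2*90 + 47
90 = 1*47 + 43
47 = 1*43 + 4
43 = 10*4 + 3
4 = 1*3 + 1
3 = 3*1 + 0
gcd(1178, 2673) = 1, so the inverse exists.
Back-substitute for 1:
1 = 1*4 − 1*3
  = −1*43 + 11*4
  = 11*47 − 12*43
  = −12*90 + 23*47
  = 23*227 − 58*90
  = −58*317 + 81*227
  = 81*1178 − 301*317
  = −301*2673 + 683*1178
So 1178⁻¹ ≡ 683 (mod 2673).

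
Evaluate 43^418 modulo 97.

16

Using repeated squaring:
418 in binary is 110100010, i.e. 418 = 256 + 128 + 32 + 2.
43^1 ≡ 43 (mod 97)
43^2 ≡ 43^2 = 1849 ≡ 6 (mod 97)
43^4 ≡ 6^2 = 36 (mod 97)
43^8 ≡ 36^2 = 1296 ≡ 35 (mod 97)
43^16 ≡ 35^2 = 1225 ≡ 61 (mod 97)
43^32 ≡ 61^2 = 3721 ≡ 35 (mod 97)
43^64 ≡ 35^2 = 1225 ≡ 61 (mod 97)
43^128 ≡ 61^2 = 3721 ≡ 35 (mod 97)
43^256 ≡ 35^2 = 1225 ≡ 61 (mod 97)
43^418 = 43^256 × 43^128 × 43^32 × 43^2 ≡ 61 × 35 × 35 × 6 (mod 97).
Accumulate the product:
61 × 35 = 2135 ≡ 1
1 × 35 = 35
35 × 6 = 210 ≡ 16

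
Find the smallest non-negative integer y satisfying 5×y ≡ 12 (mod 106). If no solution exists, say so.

66

gcd(5, 106) = 1, so a unique solution mod 106 exists.
5⁻¹ ≡ 85 (mod 106).
y ≡ 85×12 ≡ 66 (mod 106).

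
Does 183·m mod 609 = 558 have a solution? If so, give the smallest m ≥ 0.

33

gcd(183, 609) = 3, and 3 | 558, so solutions exist.
Divide through by 3: 61·m mod 203 = 186.
61⁻¹ ≡ 10 (mod 203).
m ≡ 10·186 ≡ 33 (mod 203).
The smallest non-negative solution is m = 33.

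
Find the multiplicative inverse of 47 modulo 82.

7

82 = 1·47 + 35
47 = 1·35 + 12
35 = 2·12 + 11
12 = 1·11 + 1
11 = 11·1 + 0
gcd(47, 82) = 1, so the inverse exists.
Bézout: 1 = −4·82 + 7·47.
So 47⁻¹ ≡ 7 (mod 82).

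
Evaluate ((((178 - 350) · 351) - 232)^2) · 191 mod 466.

40

178 - 350 = -172 ≡ 294 (mod 466)
294 · 351 = 103194 ≡ 208 (mod 466)
208 - 232 = -24 ≡ 442 (mod 466)
(442)^2 ≡ 110 (mod 466)
110 · 191 = 21010 ≡ 40 (mod 466)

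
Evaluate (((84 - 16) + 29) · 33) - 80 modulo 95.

81

84 - 16 = 68
68 + 29 = 97 ≡ 2 (mod 95)
2 · 33 = 66
66 - 80 = -14 ≡ 81 (mod 95)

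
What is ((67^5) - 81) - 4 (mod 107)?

(67)^5 ≡ 70 (mod 107)
70 - 81 = -11 ≡ 96 (mod 107)
96 - 4 = 92

92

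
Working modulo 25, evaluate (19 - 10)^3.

4

19 - 10 = 9
(9)^3 ≡ 4 (mod 25)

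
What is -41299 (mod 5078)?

-41299 = -9·5078 + 4403, so -41299 ≡ 4403 (mod 5078).

4403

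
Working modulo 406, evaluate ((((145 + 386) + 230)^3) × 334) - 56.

145 + 386 = 531 ≡ 125 (mod 406)
125 + 230 = 355
(355)^3 ≡ 111 (mod 406)
111 × 334 = 37074 ≡ 128 (mod 406)
128 - 56 = 72

72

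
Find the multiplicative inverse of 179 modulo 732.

503

Apply the Euclidean algorithm and back-substitute:
732 = 4*179 + 16
179 = 11*16 + 3
16 = 5*3 + 1
3 = 3*1 + 0
gcd(179, 732) = 1, so the inverse exists.
Back-substitute for 1:
1 = 1*16 − 5*3
  = −5*179 + 56*16
  = 56*732 − 229*179
So 179⁻¹ ≡ −229 ≡ 503 (mod 732).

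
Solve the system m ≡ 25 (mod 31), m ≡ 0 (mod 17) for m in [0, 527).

459

31⁻¹ mod 17: 31*11 ≡ 1 (mod 17), so 31⁻¹ ≡ 11.
m = 25 + 31*((0 − 25)*11 mod 17) = 25 + 31*14 = 459.
Check: 459 mod 31 = 25, 459 mod 17 = 0. ✓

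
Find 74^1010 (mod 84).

By square-and-multiply:
1010 in binary is 1111110010, i.e. 1010 = 512 + 256 + 128 + 64 + 32 + 16 + 2.
74^1 ≡ 74 (mod 84)
74^2 ≡ 74^2 = 5476 ≡ 16 (mod 84)
74^4 ≡ 16^2 = 256 ≡ 4 (mod 84)
74^8 ≡ 4^2 = 16 (mod 84)
74^16 ≡ 16^2 = 256 ≡ 4 (mod 84)
74^32 ≡ 4^2 = 16 (mod 84)
74^64 ≡ 16^2 = 256 ≡ 4 (mod 84)
74^128 ≡ 4^2 = 16 (mod 84)
74^256 ≡ 16^2 = 256 ≡ 4 (mod 84)
74^512 ≡ 4^2 = 16 (mod 84)
74^1010 = 74^512 · 74^256 · 74^128 · 74^64 · 74^32 · 74^16 · 74^2 ≡ 16 · 4 · 16 · 4 · 16 · 4 · 16 (mod 84).
Accumulate the product:
16 · 4 = 64
64 · 16 = 1024 ≡ 16
16 · 4 = 64
64 · 16 = 1024 ≡ 16
16 · 4 = 64
64 · 16 = 1024 ≡ 16

16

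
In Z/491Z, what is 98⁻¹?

486

491 = 5*98 + 1
98 = 98*1 + 0
gcd(98, 491) = 1, so the inverse exists.
Bézout: 1 = 1*491 − 5*98.
So 98⁻¹ ≡ −5 ≡ 486 (mod 491).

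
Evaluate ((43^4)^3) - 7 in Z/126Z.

120

(43)^4 ≡ 43 (mod 126)
(43)^3 ≡ 1 (mod 126)
1 - 7 = -6 ≡ 120 (mod 126)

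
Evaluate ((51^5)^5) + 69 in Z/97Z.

(51)^5 ≡ 34 (mod 97)
(34)^5 ≡ 42 (mod 97)
42 + 69 = 111 ≡ 14 (mod 97)

14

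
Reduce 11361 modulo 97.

11361 = 117*97 + 12, so 11361 ≡ 12 (mod 97).

12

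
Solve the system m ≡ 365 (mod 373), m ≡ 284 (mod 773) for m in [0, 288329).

2603

373⁻¹ mod 773: 373×458 ≡ 1 (mod 773), so 373⁻¹ ≡ 458.
m = 365 + 373×((284 − 365)×458 mod 773) = 365 + 373×6 = 2603.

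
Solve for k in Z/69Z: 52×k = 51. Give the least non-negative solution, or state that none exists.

66

gcd(52, 69) = 1, so a unique solution mod 69 exists.
52⁻¹ ≡ 4 (mod 69).
k ≡ 4×51 ≡ 66 (mod 69).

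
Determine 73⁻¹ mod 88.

41

Apply the Euclidean algorithm and back-substitute:
88 = 1*73 + 15
73 = 4*15 + 13
15 = 1*13 + 2
13 = 6*2 + 1
2 = 2*1 + 0
gcd(73, 88) = 1, so the inverse exists.
Back-substitute for 1:
1 = 1*13 − 6*2
  = −6*15 + 7*13
  = 7*73 − 34*15
  = −34*88 + 41*73
So 73⁻¹ ≡ 41 (mod 88).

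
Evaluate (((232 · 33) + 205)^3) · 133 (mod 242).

79

232 · 33 = 7656 ≡ 154 (mod 242)
154 + 205 = 359 ≡ 117 (mod 242)
(117)^3 ≡ 57 (mod 242)
57 · 133 = 7581 ≡ 79 (mod 242)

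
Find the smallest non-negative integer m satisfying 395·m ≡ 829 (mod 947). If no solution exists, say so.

285

gcd(395, 947) = 1, so a unique solution mod 947 exists.
395⁻¹ ≡ 760 (mod 947).
m ≡ 760·829 ≡ 285 (mod 947).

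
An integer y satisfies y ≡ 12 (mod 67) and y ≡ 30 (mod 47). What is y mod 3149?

1017

67⁻¹ mod 47: 67*40 ≡ 1 (mod 47), so 67⁻¹ ≡ 40.
y = 12 + 67*((30 − 12)*40 mod 47) = 12 + 67*15 = 1017.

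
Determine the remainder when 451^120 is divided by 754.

120 in binary is 1111000, i.e. 120 = 64 + 32 + 16 + 8.
451^1 ≡ 451 (mod 754)
451^2 ≡ 451^2 = 203401 ≡ 575 (mod 754)
451^4 ≡ 575^2 = 330625 ≡ 373 (mod 754)
451^8 ≡ 373^2 = 139129 ≡ 393 (mod 754)
451^16 ≡ 393^2 = 154449 ≡ 633 (mod 754)
451^32 ≡ 633^2 = 400689 ≡ 315 (mod 754)
451^64 ≡ 315^2 = 99225 ≡ 451 (mod 754)
451^120 = 451^64 * 451^32 * 451^16 * 451^8 ≡ 451 * 315 * 633 * 393 (mod 754).
Accumulate the product:
451 * 315 = 142065 ≡ 313
313 * 633 = 198129 ≡ 581
581 * 393 = 228333 ≡ 625

625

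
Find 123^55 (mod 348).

315

55 in binary is 110111, i.e. 55 = 32 + 16 + 4 + 2 + 1.
123^1 ≡ 123 (mod 348)
123^2 ≡ 123^2 = 15129 ≡ 165 (mod 348)
123^4 ≡ 165^2 = 27225 ≡ 81 (mod 348)
123^8 ≡ 81^2 = 6561 ≡ 297 (mod 348)
123^16 ≡ 297^2 = 88209 ≡ 165 (mod 348)
123^32 ≡ 165^2 = 27225 ≡ 81 (mod 348)
123^55 = 123^32 × 123^16 × 123^4 × 123^2 × 123^1 ≡ 81 × 165 × 81 × 165 × 123 (mod 348).
Accumulate the product:
81 × 165 = 13365 ≡ 141
141 × 81 = 11421 ≡ 285
285 × 165 = 47025 ≡ 45
45 × 123 = 5535 ≡ 315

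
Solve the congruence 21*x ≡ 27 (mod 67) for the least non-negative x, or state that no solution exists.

gcd(21, 67) = 1, so a unique solution mod 67 exists.
21⁻¹ ≡ 16 (mod 67).
x ≡ 16*27 ≡ 30 (mod 67).

30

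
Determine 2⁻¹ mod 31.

31 = 15×2 + 1
2 = 2×1 + 0
gcd(2, 31) = 1, so the inverse exists.
Back-substitute for 1:
1 = 1×31 − 15×2
So 2⁻¹ ≡ −15 ≡ 16 (mod 31).

16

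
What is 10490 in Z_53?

49

10490 = 197×53 + 49, so 10490 ≡ 49 (mod 53).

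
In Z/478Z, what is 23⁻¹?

291

478 = 20·23 + 18
23 = 1·18 + 5
18 = 3·5 + 3
5 = 1·3 + 2
3 = 1·2 + 1
2 = 2·1 + 0
gcd(23, 478) = 1, so the inverse exists.
Bézout: 1 = 9·478 − 187·23.
So 23⁻¹ ≡ −187 ≡ 291 (mod 478).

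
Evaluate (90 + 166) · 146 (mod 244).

44

90 + 166 = 256 ≡ 12 (mod 244)
12 · 146 = 1752 ≡ 44 (mod 244)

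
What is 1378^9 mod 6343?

Using repeated squaring:
1378^1 ≡ 1378 (mod 6343)
1378^2 ≡ 1378^2 = 1898884 ≡ 2327 (mod 6343)
1378^4 ≡ 2327^2 = 5414929 ≡ 4350 (mod 6343)
1378^8 ≡ 4350^2 = 18922500 ≡ 1331 (mod 6343)
1378^9 = 1378^8 × 1378^1 ≡ 1331 × 1378 (mod 6343).
1331 × 1378 = 1834118 ≡ 991 (mod 6343).

991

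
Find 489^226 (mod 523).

151

Compute successive squares:
226 in binary is 11100010, i.e. 226 = 128 + 64 + 32 + 2.
489^1 ≡ 489 (mod 523)
489^2 ≡ 489^2 = 239121 ≡ 110 (mod 523)
489^4 ≡ 110^2 = 12100 ≡ 71 (mod 523)
489^8 ≡ 71^2 = 5041 ≡ 334 (mod 523)
489^16 ≡ 334^2 = 111556 ≡ 157 (mod 523)
489^32 ≡ 157^2 = 24649 ≡ 68 (mod 523)
489^64 ≡ 68^2 = 4624 ≡ 440 (mod 523)
489^128 ≡ 440^2 = 193600 ≡ 90 (mod 523)
489^226 = 489^128 × 489^64 × 489^32 × 489^2 ≡ 90 × 440 × 68 × 110 (mod 523).
Accumulate the product:
90 × 440 = 39600 ≡ 375
375 × 68 = 25500 ≡ 396
396 × 110 = 43560 ≡ 151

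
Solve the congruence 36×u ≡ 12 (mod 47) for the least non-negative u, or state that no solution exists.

gcd(36, 47) = 1, so a unique solution mod 47 exists.
36⁻¹ ≡ 17 (mod 47).
u ≡ 17×12 ≡ 16 (mod 47).

16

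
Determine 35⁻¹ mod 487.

487 = 13·35 + 32
35 = 1·32 + 3
32 = 10·3 + 2
3 = 1·2 + 1
2 = 2·1 + 0
gcd(35, 487) = 1, so the inverse exists.
Bézout: 1 = −12·487 + 167·35.
So 35⁻¹ ≡ 167 (mod 487).

167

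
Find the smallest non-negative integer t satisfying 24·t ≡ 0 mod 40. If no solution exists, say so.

0

gcd(24, 40) = 8, and 8 | 0, so solutions exist.
Divide through by 8: 3·t mod 5 = 0.
3⁻¹ ≡ 2 (mod 5).
t ≡ 2·0 ≡ 0 (mod 5).
The smallest non-negative solution is t = 0.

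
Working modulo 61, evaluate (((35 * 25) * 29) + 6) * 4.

20

35 * 25 = 875 ≡ 21 (mod 61)
21 * 29 = 609 ≡ 60 (mod 61)
60 + 6 = 66 ≡ 5 (mod 61)
5 * 4 = 20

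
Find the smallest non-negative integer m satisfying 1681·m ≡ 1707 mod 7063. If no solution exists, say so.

gcd(1681, 7063) = 1, so a unique solution mod 7063 exists.
1681⁻¹ ≡ 2521 (mod 7063).
m ≡ 2521·1707 ≡ 1980 (mod 7063).

1980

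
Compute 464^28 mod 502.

356

Compute successive squares:
28 in binary is 11100, i.e. 28 = 16 + 8 + 4.
464^1 ≡ 464 (mod 502)
464^2 ≡ 464^2 = 215296 ≡ 440 (mod 502)
464^4 ≡ 440^2 = 193600 ≡ 330 (mod 502)
464^8 ≡ 330^2 = 108900 ≡ 468 (mod 502)
464^16 ≡ 468^2 = 219024 ≡ 152 (mod 502)
464^28 = 464^16 * 464^8 * 464^4 ≡ 152 * 468 * 330 (mod 502).
Accumulate the product:
152 * 468 = 71136 ≡ 354
354 * 330 = 116820 ≡ 356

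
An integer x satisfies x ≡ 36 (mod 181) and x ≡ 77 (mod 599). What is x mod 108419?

55784

181⁻¹ mod 599: 181×139 ≡ 1 (mod 599), so 181⁻¹ ≡ 139.
x = 36 + 181×((77 − 36)×139 mod 599) = 36 + 181×308 = 55784.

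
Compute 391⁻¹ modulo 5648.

2759

By the extended Euclidean algorithm:
5648 = 14×391 + 174
391 = 2×174 + 43
174 = 4×43 + 2
43 = 21×2 + 1
2 = 2×1 + 0
gcd(391, 5648) = 1, so the inverse exists.
Back-substitute for 1:
1 = 1×43 − 21×2
  = −21×174 + 85×43
  = 85×391 − 191×174
  = −191×5648 + 2759×391
So 391⁻¹ ≡ 2759 (mod 5648).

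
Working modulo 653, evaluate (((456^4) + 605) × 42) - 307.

202

(456)^4 ≡ 511 (mod 653)
511 + 605 = 1116 ≡ 463 (mod 653)
463 × 42 = 19446 ≡ 509 (mod 653)
509 - 307 = 202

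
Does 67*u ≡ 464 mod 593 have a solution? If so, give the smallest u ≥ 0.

299

gcd(67, 593) = 1, so a unique solution mod 593 exists.
67⁻¹ ≡ 416 (mod 593).
u ≡ 416*464 ≡ 299 (mod 593).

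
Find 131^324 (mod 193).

81

324 in binary is 101000100, i.e. 324 = 256 + 64 + 4.
131^1 ≡ 131 (mod 193)
131^2 ≡ 131^2 = 17161 ≡ 177 (mod 193)
131^4 ≡ 177^2 = 31329 ≡ 63 (mod 193)
131^8 ≡ 63^2 = 3969 ≡ 109 (mod 193)
131^16 ≡ 109^2 = 11881 ≡ 108 (mod 193)
131^32 ≡ 108^2 = 11664 ≡ 84 (mod 193)
131^64 ≡ 84^2 = 7056 ≡ 108 (mod 193)
131^128 ≡ 108^2 = 11664 ≡ 84 (mod 193)
131^256 ≡ 84^2 = 7056 ≡ 108 (mod 193)
131^324 = 131^256 · 131^64 · 131^4 ≡ 108 · 108 · 63 (mod 193).
Accumulate the product:
108 · 108 = 11664 ≡ 84
84 · 63 = 5292 ≡ 81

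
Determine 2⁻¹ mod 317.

Apply the Euclidean algorithm and back-substitute:
317 = 158*2 + 1
2 = 2*1 + 0
gcd(2, 317) = 1, so the inverse exists.
Bézout: 1 = 1*317 − 158*2.
So 2⁻¹ ≡ −158 ≡ 159 (mod 317).

159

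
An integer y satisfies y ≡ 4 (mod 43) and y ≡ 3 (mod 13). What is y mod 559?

43⁻¹ mod 13: 43*10 ≡ 1 (mod 13), so 43⁻¹ ≡ 10.
y = 4 + 43*((3 − 4)*10 mod 13) = 4 + 43*3 = 133.

133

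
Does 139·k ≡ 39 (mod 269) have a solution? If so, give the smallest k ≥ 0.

188

gcd(139, 269) = 1, so a unique solution mod 269 exists.
139⁻¹ ≡ 60 (mod 269).
k ≡ 60·39 ≡ 188 (mod 269).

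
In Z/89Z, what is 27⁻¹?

33

Run the extended Euclidean algorithm:
89 = 3*27 + 8
27 = 3*8 + 3
8 = 2*3 + 2
3 = 1*2 + 1
2 = 2*1 + 0
gcd(27, 89) = 1, so the inverse exists.
Bézout: 1 = −10*89 + 33*27.
So 27⁻¹ ≡ 33 (mod 89).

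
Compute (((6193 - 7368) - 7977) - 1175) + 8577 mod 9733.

6193 - 7368 = -1175 ≡ 8558 (mod 9733)
8558 - 7977 = 581
581 - 1175 = -594 ≡ 9139 (mod 9733)
9139 + 8577 = 17716 ≡ 7983 (mod 9733)

7983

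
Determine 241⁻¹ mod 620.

301

Run the extended Euclidean algorithm:
620 = 2·241 + 138
241 = 1·138 + 103
138 = 1·103 + 35
103 = 2·35 + 33
35 = 1·33 + 2
33 = 16·2 + 1
2 = 2·1 + 0
gcd(241, 620) = 1, so the inverse exists.
Bézout: 1 = −117·620 + 301·241.
So 241⁻¹ ≡ 301 (mod 620).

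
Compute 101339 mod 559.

101339 = 181·559 + 160, so 101339 ≡ 160 (mod 559).

160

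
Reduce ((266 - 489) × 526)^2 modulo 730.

534

266 - 489 = -223 ≡ 507 (mod 730)
507 × 526 = 266682 ≡ 232 (mod 730)
(232)^2 ≡ 534 (mod 730)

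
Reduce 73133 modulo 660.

533

73133 = 110×660 + 533, so 73133 ≡ 533 (mod 660).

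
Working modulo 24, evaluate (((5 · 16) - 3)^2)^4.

5 · 16 = 80 ≡ 8 (mod 24)
8 - 3 = 5
(5)^2 ≡ 1 (mod 24)
(1)^4 ≡ 1 (mod 24)

1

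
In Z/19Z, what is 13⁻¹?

3

Run the extended Euclidean algorithm:
19 = 1×13 + 6
13 = 2×6 + 1
6 = 6×1 + 0
gcd(13, 19) = 1, so the inverse exists.
Bézout: 1 = −2×19 + 3×13.
So 13⁻¹ ≡ 3 (mod 19).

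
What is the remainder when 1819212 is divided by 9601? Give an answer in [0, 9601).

1819212 = 189·9601 + 4623, so 1819212 ≡ 4623 (mod 9601).

4623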